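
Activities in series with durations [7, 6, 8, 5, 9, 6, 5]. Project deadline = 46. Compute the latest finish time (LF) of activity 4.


LF(activity 4) = deadline - sum of successor durations
Successors: activities 5 through 7 with durations [9, 6, 5]
Sum of successor durations = 20
LF = 46 - 20 = 26

26


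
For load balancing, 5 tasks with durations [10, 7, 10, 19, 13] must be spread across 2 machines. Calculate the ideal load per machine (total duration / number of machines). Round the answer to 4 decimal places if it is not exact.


Total processing time = 10 + 7 + 10 + 19 + 13 = 59
Number of machines = 2
Ideal balanced load = 59 / 2 = 29.5

29.5


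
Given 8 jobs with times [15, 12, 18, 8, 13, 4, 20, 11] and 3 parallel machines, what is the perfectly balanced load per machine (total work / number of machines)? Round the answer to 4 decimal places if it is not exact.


Total processing time = 15 + 12 + 18 + 8 + 13 + 4 + 20 + 11 = 101
Number of machines = 3
Ideal balanced load = 101 / 3 = 33.6667

33.6667


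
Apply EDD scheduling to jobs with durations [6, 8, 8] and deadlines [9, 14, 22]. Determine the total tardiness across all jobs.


Sort by due date (EDD order): [(6, 9), (8, 14), (8, 22)]
Compute completion times and tardiness:
  Job 1: p=6, d=9, C=6, tardiness=max(0,6-9)=0
  Job 2: p=8, d=14, C=14, tardiness=max(0,14-14)=0
  Job 3: p=8, d=22, C=22, tardiness=max(0,22-22)=0
Total tardiness = 0

0


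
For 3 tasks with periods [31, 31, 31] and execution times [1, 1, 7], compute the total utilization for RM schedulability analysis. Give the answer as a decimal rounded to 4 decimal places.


Compute individual utilizations (exact fractions):
  Task 1: C/T = 1/31 (approx. 0.0323)
  Task 2: C/T = 1/31 (approx. 0.0323)
  Task 3: C/T = 7/31 (approx. 0.2258)
Total utilization U = 1/31 + 1/31 + 7/31 = 9/31
Rounded to 4 decimal places: U = 0.2903
RM (Liu & Layland) bound for 3 tasks = 0.779763; compare with U = 9/31 (approx. 0.290323)
U <= bound, so schedulable by RM sufficient condition.

0.2903


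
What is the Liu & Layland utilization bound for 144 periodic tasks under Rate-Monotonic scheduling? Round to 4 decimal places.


Compute 2^(1/144) = 1.0048251257
Subtract 1: 1.0048251257 - 1 = 0.0048251257
Multiply by n: 144 * 0.0048251257 = 0.6948181008
Round to 4 dp: 0.6948

0.6948


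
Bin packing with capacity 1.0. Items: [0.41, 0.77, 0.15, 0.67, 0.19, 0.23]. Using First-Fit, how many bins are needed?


Place items sequentially using First-Fit:
  Item 0.41 -> new Bin 1
  Item 0.77 -> new Bin 2
  Item 0.15 -> Bin 1 (now 0.56)
  Item 0.67 -> new Bin 3
  Item 0.19 -> Bin 1 (now 0.75)
  Item 0.23 -> Bin 1 (now 0.98)
Total bins used = 3

3


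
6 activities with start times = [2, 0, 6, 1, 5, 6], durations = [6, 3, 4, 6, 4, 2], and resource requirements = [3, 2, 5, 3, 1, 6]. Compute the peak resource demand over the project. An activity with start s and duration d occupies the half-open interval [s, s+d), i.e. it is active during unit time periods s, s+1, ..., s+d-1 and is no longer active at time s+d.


Each activity i is active on [start_i, start_i + duration_i).
Compute total resource usage per time slot:
  t=0: active resources = [2], total = 2
  t=1: active resources = [2, 3], total = 5
  t=2: active resources = [3, 2, 3], total = 8
  t=3: active resources = [3, 3], total = 6
  t=4: active resources = [3, 3], total = 6
  t=5: active resources = [3, 3, 1], total = 7
  t=6: active resources = [3, 5, 3, 1, 6], total = 18
  t=7: active resources = [3, 5, 1, 6], total = 15
  t=8: active resources = [5, 1], total = 6
  t=9: active resources = [5], total = 5
Peak resource demand = 18

18


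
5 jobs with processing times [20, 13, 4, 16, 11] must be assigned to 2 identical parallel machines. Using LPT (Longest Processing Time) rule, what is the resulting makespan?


Sort jobs in decreasing order (LPT): [20, 16, 13, 11, 4]
Assign each job to the least loaded machine:
  Machine 1: jobs [20, 11], load = 31
  Machine 2: jobs [16, 13, 4], load = 33
Makespan = max load = 33

33


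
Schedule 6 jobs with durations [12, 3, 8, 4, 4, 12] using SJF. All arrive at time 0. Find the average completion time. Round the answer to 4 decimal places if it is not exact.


SJF order (ascending): [3, 4, 4, 8, 12, 12]
Completion times:
  Job 1: burst=3, C=3
  Job 2: burst=4, C=7
  Job 3: burst=4, C=11
  Job 4: burst=8, C=19
  Job 5: burst=12, C=31
  Job 6: burst=12, C=43
Average completion = 114/6 = 19.0

19.0


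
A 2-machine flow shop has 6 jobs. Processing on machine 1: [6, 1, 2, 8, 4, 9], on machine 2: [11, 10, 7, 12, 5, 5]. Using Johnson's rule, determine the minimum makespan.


Apply Johnson's rule:
  Group 1 (a <= b): [(2, 1, 10), (3, 2, 7), (5, 4, 5), (1, 6, 11), (4, 8, 12)]
  Group 2 (a > b): [(6, 9, 5)]
Optimal job order: [2, 3, 5, 1, 4, 6]
Schedule:
  Job 2: M1 done at 1, M2 done at 11
  Job 3: M1 done at 3, M2 done at 18
  Job 5: M1 done at 7, M2 done at 23
  Job 1: M1 done at 13, M2 done at 34
  Job 4: M1 done at 21, M2 done at 46
  Job 6: M1 done at 30, M2 done at 51
Makespan = 51

51


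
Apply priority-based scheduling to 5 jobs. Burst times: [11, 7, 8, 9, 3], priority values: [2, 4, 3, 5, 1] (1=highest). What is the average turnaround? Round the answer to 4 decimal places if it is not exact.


Sort by priority (ascending = highest first):
Order: [(1, 3), (2, 11), (3, 8), (4, 7), (5, 9)]
Completion times:
  Priority 1, burst=3, C=3
  Priority 2, burst=11, C=14
  Priority 3, burst=8, C=22
  Priority 4, burst=7, C=29
  Priority 5, burst=9, C=38
Average turnaround = 106/5 = 21.2

21.2


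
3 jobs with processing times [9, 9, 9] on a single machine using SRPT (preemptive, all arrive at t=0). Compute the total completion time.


Since all jobs arrive at t=0, SRPT equals SPT ordering.
SPT order: [9, 9, 9]
Completion times:
  Job 1: p=9, C=9
  Job 2: p=9, C=18
  Job 3: p=9, C=27
Total completion time = 9 + 18 + 27 = 54

54


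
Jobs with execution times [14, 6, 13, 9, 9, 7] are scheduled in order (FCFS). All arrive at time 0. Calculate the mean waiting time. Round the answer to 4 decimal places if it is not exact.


FCFS order (as given): [14, 6, 13, 9, 9, 7]
Waiting times:
  Job 1: wait = 0
  Job 2: wait = 14
  Job 3: wait = 20
  Job 4: wait = 33
  Job 5: wait = 42
  Job 6: wait = 51
Sum of waiting times = 160
Average waiting time = 160/6 = 26.6667

26.6667


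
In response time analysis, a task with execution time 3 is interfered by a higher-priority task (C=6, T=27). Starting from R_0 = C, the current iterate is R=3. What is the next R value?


R_next = C + ceil(R_prev / T_hp) * C_hp
ceil(3 / 27) = ceil(0.1111) = 1
Interference = 1 * 6 = 6
R_next = 3 + 6 = 9

9


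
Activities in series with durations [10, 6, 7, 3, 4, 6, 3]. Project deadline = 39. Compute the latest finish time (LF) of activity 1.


LF(activity 1) = deadline - sum of successor durations
Successors: activities 2 through 7 with durations [6, 7, 3, 4, 6, 3]
Sum of successor durations = 29
LF = 39 - 29 = 10

10


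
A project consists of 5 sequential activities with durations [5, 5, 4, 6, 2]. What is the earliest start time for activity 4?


Activity 4 starts after activities 1 through 3 complete.
Predecessor durations: [5, 5, 4]
ES = 5 + 5 + 4 = 14

14


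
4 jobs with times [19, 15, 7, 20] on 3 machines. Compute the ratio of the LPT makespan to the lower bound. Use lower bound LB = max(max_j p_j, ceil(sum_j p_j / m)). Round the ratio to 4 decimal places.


LPT order: [20, 19, 15, 7]
Machine loads after assignment: [20, 19, 22]
LPT makespan = 22
Lower bound = max(max_job, ceil(total/3)) = max(20, 21) = 21
Ratio = 22 / 21 = 1.0476

1.0476


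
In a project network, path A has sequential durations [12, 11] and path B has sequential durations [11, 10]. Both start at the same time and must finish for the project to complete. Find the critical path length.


Path A total = 12 + 11 = 23
Path B total = 11 + 10 = 21
Critical path = longest path = max(23, 21) = 23

23


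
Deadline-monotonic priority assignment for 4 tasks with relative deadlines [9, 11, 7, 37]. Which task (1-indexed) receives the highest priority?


Sort tasks by relative deadline (ascending):
  Task 3: deadline = 7
  Task 1: deadline = 9
  Task 2: deadline = 11
  Task 4: deadline = 37
Priority order (highest first): [3, 1, 2, 4]
Highest priority task = 3

3


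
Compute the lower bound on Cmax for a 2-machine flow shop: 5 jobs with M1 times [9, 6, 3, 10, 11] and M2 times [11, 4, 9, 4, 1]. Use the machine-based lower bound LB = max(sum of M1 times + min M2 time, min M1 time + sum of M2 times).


LB1 = sum(M1 times) + min(M2 times) = 39 + 1 = 40
LB2 = min(M1 times) + sum(M2 times) = 3 + 29 = 32
Lower bound = max(LB1, LB2) = max(40, 32) = 40

40


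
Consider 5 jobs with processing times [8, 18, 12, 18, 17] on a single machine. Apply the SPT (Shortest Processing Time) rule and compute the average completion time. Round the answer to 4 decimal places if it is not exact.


Sort jobs by processing time (SPT order): [8, 12, 17, 18, 18]
Compute completion times sequentially:
  Job 1: processing = 8, completes at 8
  Job 2: processing = 12, completes at 20
  Job 3: processing = 17, completes at 37
  Job 4: processing = 18, completes at 55
  Job 5: processing = 18, completes at 73
Sum of completion times = 193
Average completion time = 193/5 = 38.6

38.6


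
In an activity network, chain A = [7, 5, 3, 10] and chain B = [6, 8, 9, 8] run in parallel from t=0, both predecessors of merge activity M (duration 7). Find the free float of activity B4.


ES(B4) = sum of predecessors on chain B = 23
EF(B4) = ES + duration = 23 + 8 = 31
Successor of B4 is M. ES(M) = max(sum(A), sum(B)) = max(25, 31) = 31
Free float = ES(successor) - EF(current) = 31 - 31 = 0

0


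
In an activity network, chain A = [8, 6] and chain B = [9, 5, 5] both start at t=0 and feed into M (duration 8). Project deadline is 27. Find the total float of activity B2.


Forward pass: ES(B2) = sum of predecessors on chain B = 9
EF = ES + duration = 9 + 5 = 14
Backward pass: LF(M) = deadline = 27; LS(M) = 27 - 8 = 19
LF(B2) = LS(M) - sum(successors on chain B) = 19 - 5 = 14
LS = LF - duration = 14 - 5 = 9
Total float = LS - ES = 9 - 9 = 0

0


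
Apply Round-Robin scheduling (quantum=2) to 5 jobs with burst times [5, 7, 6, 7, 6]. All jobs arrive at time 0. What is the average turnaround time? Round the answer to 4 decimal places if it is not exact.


Time quantum = 2
Execution trace:
  J1 runs 2 units, time = 2
  J2 runs 2 units, time = 4
  J3 runs 2 units, time = 6
  J4 runs 2 units, time = 8
  J5 runs 2 units, time = 10
  J1 runs 2 units, time = 12
  J2 runs 2 units, time = 14
  J3 runs 2 units, time = 16
  J4 runs 2 units, time = 18
  J5 runs 2 units, time = 20
  J1 runs 1 units, time = 21
  J2 runs 2 units, time = 23
  J3 runs 2 units, time = 25
  J4 runs 2 units, time = 27
  J5 runs 2 units, time = 29
  J2 runs 1 units, time = 30
  J4 runs 1 units, time = 31
Finish times: [21, 30, 25, 31, 29]
Average turnaround = 136/5 = 27.2

27.2


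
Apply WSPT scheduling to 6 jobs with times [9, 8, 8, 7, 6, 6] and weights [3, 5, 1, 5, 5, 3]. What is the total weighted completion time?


Compute p/w ratios and sort ascending (WSPT): [(6, 5), (7, 5), (8, 5), (6, 3), (9, 3), (8, 1)]
Compute weighted completion times:
  Job (p=6,w=5): C=6, w*C=5*6=30
  Job (p=7,w=5): C=13, w*C=5*13=65
  Job (p=8,w=5): C=21, w*C=5*21=105
  Job (p=6,w=3): C=27, w*C=3*27=81
  Job (p=9,w=3): C=36, w*C=3*36=108
  Job (p=8,w=1): C=44, w*C=1*44=44
Total weighted completion time = 433

433


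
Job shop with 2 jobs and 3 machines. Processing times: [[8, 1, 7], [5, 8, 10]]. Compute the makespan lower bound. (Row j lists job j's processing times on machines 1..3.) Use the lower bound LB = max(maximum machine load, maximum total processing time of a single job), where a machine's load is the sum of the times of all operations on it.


Machine loads:
  Machine 1: 8 + 5 = 13
  Machine 2: 1 + 8 = 9
  Machine 3: 7 + 10 = 17
Max machine load = 17
Job totals:
  Job 1: 16
  Job 2: 23
Max job total = 23
Lower bound = max(17, 23) = 23

23


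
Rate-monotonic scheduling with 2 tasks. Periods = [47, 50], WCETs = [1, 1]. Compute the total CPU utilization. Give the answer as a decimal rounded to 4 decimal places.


Compute individual utilizations (exact fractions):
  Task 1: C/T = 1/47 (approx. 0.0213)
  Task 2: C/T = 1/50 (approx. 0.02)
Total utilization U = 1/47 + 1/50 = 97/2350
Rounded to 4 decimal places: U = 0.0413
RM (Liu & Layland) bound for 2 tasks = 0.828427; compare with U = 97/2350 (approx. 0.041277)
U <= bound, so schedulable by RM sufficient condition.

0.0413


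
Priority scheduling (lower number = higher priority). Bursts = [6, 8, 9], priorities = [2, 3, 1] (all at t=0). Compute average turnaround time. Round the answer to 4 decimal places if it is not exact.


Sort by priority (ascending = highest first):
Order: [(1, 9), (2, 6), (3, 8)]
Completion times:
  Priority 1, burst=9, C=9
  Priority 2, burst=6, C=15
  Priority 3, burst=8, C=23
Average turnaround = 47/3 = 15.6667

15.6667


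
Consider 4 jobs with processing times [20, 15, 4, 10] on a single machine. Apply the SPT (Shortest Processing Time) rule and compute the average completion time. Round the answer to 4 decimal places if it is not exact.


Sort jobs by processing time (SPT order): [4, 10, 15, 20]
Compute completion times sequentially:
  Job 1: processing = 4, completes at 4
  Job 2: processing = 10, completes at 14
  Job 3: processing = 15, completes at 29
  Job 4: processing = 20, completes at 49
Sum of completion times = 96
Average completion time = 96/4 = 24.0

24.0


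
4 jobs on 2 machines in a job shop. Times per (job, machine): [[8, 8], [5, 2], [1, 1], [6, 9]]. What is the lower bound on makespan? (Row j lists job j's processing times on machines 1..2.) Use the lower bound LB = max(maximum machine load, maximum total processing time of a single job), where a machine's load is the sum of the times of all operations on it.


Machine loads:
  Machine 1: 8 + 5 + 1 + 6 = 20
  Machine 2: 8 + 2 + 1 + 9 = 20
Max machine load = 20
Job totals:
  Job 1: 16
  Job 2: 7
  Job 3: 2
  Job 4: 15
Max job total = 16
Lower bound = max(20, 16) = 20

20


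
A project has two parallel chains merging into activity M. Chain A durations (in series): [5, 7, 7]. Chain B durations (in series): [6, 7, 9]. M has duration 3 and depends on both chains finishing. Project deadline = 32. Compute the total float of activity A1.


Forward pass: ES(A1) = sum of predecessors on chain A = 0
EF = ES + duration = 0 + 5 = 5
Backward pass: LF(M) = deadline = 32; LS(M) = 32 - 3 = 29
LF(A1) = LS(M) - sum(successors on chain A) = 29 - 14 = 15
LS = LF - duration = 15 - 5 = 10
Total float = LS - ES = 10 - 0 = 10

10


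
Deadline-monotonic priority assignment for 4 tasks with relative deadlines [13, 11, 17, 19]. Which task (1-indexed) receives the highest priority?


Sort tasks by relative deadline (ascending):
  Task 2: deadline = 11
  Task 1: deadline = 13
  Task 3: deadline = 17
  Task 4: deadline = 19
Priority order (highest first): [2, 1, 3, 4]
Highest priority task = 2

2


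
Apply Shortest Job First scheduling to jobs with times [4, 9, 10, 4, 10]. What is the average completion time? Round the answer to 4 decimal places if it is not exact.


SJF order (ascending): [4, 4, 9, 10, 10]
Completion times:
  Job 1: burst=4, C=4
  Job 2: burst=4, C=8
  Job 3: burst=9, C=17
  Job 4: burst=10, C=27
  Job 5: burst=10, C=37
Average completion = 93/5 = 18.6

18.6


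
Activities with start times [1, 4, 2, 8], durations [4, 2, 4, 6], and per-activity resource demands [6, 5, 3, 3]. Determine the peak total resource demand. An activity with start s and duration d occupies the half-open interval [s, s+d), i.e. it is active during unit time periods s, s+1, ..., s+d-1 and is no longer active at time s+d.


Each activity i is active on [start_i, start_i + duration_i).
Compute total resource usage per time slot:
  t=0: active resources = [], total = 0
  t=1: active resources = [6], total = 6
  t=2: active resources = [6, 3], total = 9
  t=3: active resources = [6, 3], total = 9
  t=4: active resources = [6, 5, 3], total = 14
  t=5: active resources = [5, 3], total = 8
  t=6: active resources = [], total = 0
  t=7: active resources = [], total = 0
  t=8: active resources = [3], total = 3
  t=9: active resources = [3], total = 3
  t=10: active resources = [3], total = 3
  t=11: active resources = [3], total = 3
  t=12: active resources = [3], total = 3
  t=13: active resources = [3], total = 3
Peak resource demand = 14

14


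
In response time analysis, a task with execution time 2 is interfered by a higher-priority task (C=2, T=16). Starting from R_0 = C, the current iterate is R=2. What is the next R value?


R_next = C + ceil(R_prev / T_hp) * C_hp
ceil(2 / 16) = ceil(0.125) = 1
Interference = 1 * 2 = 2
R_next = 2 + 2 = 4

4


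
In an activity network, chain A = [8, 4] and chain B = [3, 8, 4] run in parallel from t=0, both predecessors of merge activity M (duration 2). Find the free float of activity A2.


ES(A2) = sum of predecessors on chain A = 8
EF(A2) = ES + duration = 8 + 4 = 12
Successor of A2 is M. ES(M) = max(sum(A), sum(B)) = max(12, 15) = 15
Free float = ES(successor) - EF(current) = 15 - 12 = 3

3


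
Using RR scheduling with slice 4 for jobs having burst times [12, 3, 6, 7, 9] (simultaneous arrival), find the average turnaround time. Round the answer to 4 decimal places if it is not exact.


Time quantum = 4
Execution trace:
  J1 runs 4 units, time = 4
  J2 runs 3 units, time = 7
  J3 runs 4 units, time = 11
  J4 runs 4 units, time = 15
  J5 runs 4 units, time = 19
  J1 runs 4 units, time = 23
  J3 runs 2 units, time = 25
  J4 runs 3 units, time = 28
  J5 runs 4 units, time = 32
  J1 runs 4 units, time = 36
  J5 runs 1 units, time = 37
Finish times: [36, 7, 25, 28, 37]
Average turnaround = 133/5 = 26.6

26.6


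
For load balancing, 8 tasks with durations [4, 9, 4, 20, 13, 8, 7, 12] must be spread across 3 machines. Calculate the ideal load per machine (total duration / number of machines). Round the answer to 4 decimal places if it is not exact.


Total processing time = 4 + 9 + 4 + 20 + 13 + 8 + 7 + 12 = 77
Number of machines = 3
Ideal balanced load = 77 / 3 = 25.6667

25.6667


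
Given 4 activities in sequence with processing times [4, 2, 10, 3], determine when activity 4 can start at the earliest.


Activity 4 starts after activities 1 through 3 complete.
Predecessor durations: [4, 2, 10]
ES = 4 + 2 + 10 = 16

16


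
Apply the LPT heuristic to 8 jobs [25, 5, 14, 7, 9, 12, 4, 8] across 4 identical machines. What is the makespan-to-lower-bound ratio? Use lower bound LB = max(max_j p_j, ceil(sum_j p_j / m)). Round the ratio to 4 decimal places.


LPT order: [25, 14, 12, 9, 8, 7, 5, 4]
Machine loads after assignment: [25, 19, 19, 21]
LPT makespan = 25
Lower bound = max(max_job, ceil(total/4)) = max(25, 21) = 25
Ratio = 25 / 25 = 1.0

1.0


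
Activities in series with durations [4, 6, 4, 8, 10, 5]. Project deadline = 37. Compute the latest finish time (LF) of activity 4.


LF(activity 4) = deadline - sum of successor durations
Successors: activities 5 through 6 with durations [10, 5]
Sum of successor durations = 15
LF = 37 - 15 = 22

22


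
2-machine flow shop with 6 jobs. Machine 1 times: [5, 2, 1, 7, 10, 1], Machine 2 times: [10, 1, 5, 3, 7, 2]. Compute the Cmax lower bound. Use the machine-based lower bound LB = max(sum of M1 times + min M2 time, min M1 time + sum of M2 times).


LB1 = sum(M1 times) + min(M2 times) = 26 + 1 = 27
LB2 = min(M1 times) + sum(M2 times) = 1 + 28 = 29
Lower bound = max(LB1, LB2) = max(27, 29) = 29

29


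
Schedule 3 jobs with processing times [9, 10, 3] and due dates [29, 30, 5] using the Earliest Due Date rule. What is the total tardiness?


Sort by due date (EDD order): [(3, 5), (9, 29), (10, 30)]
Compute completion times and tardiness:
  Job 1: p=3, d=5, C=3, tardiness=max(0,3-5)=0
  Job 2: p=9, d=29, C=12, tardiness=max(0,12-29)=0
  Job 3: p=10, d=30, C=22, tardiness=max(0,22-30)=0
Total tardiness = 0

0


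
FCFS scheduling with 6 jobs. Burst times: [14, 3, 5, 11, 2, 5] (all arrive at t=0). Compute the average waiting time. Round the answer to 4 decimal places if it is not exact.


FCFS order (as given): [14, 3, 5, 11, 2, 5]
Waiting times:
  Job 1: wait = 0
  Job 2: wait = 14
  Job 3: wait = 17
  Job 4: wait = 22
  Job 5: wait = 33
  Job 6: wait = 35
Sum of waiting times = 121
Average waiting time = 121/6 = 20.1667

20.1667


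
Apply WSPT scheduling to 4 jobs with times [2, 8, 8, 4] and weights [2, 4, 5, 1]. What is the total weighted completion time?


Compute p/w ratios and sort ascending (WSPT): [(2, 2), (8, 5), (8, 4), (4, 1)]
Compute weighted completion times:
  Job (p=2,w=2): C=2, w*C=2*2=4
  Job (p=8,w=5): C=10, w*C=5*10=50
  Job (p=8,w=4): C=18, w*C=4*18=72
  Job (p=4,w=1): C=22, w*C=1*22=22
Total weighted completion time = 148

148


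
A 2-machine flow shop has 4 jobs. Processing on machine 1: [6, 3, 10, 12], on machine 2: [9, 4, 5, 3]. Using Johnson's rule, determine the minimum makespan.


Apply Johnson's rule:
  Group 1 (a <= b): [(2, 3, 4), (1, 6, 9)]
  Group 2 (a > b): [(3, 10, 5), (4, 12, 3)]
Optimal job order: [2, 1, 3, 4]
Schedule:
  Job 2: M1 done at 3, M2 done at 7
  Job 1: M1 done at 9, M2 done at 18
  Job 3: M1 done at 19, M2 done at 24
  Job 4: M1 done at 31, M2 done at 34
Makespan = 34

34


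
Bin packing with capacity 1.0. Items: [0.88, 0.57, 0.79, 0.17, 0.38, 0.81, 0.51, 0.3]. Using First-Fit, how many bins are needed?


Place items sequentially using First-Fit:
  Item 0.88 -> new Bin 1
  Item 0.57 -> new Bin 2
  Item 0.79 -> new Bin 3
  Item 0.17 -> Bin 2 (now 0.74)
  Item 0.38 -> new Bin 4
  Item 0.81 -> new Bin 5
  Item 0.51 -> Bin 4 (now 0.89)
  Item 0.3 -> new Bin 6
Total bins used = 6

6


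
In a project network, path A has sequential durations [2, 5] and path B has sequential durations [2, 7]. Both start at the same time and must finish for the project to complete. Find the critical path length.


Path A total = 2 + 5 = 7
Path B total = 2 + 7 = 9
Critical path = longest path = max(7, 9) = 9

9


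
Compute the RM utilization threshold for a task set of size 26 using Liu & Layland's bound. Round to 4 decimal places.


Compute 2^(1/26) = 1.0270180507
Subtract 1: 1.0270180507 - 1 = 0.0270180507
Multiply by n: 26 * 0.0270180507 = 0.7024693182
Round to 4 dp: 0.7025

0.7025


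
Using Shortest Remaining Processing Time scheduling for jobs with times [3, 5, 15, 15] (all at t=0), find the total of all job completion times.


Since all jobs arrive at t=0, SRPT equals SPT ordering.
SPT order: [3, 5, 15, 15]
Completion times:
  Job 1: p=3, C=3
  Job 2: p=5, C=8
  Job 3: p=15, C=23
  Job 4: p=15, C=38
Total completion time = 3 + 8 + 23 + 38 = 72

72


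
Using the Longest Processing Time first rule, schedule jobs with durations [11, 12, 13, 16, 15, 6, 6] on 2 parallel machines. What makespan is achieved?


Sort jobs in decreasing order (LPT): [16, 15, 13, 12, 11, 6, 6]
Assign each job to the least loaded machine:
  Machine 1: jobs [16, 12, 11], load = 39
  Machine 2: jobs [15, 13, 6, 6], load = 40
Makespan = max load = 40

40


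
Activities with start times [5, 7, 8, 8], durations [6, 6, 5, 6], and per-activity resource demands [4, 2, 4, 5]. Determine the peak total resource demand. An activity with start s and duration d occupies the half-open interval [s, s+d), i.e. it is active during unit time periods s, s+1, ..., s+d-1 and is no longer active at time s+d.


Each activity i is active on [start_i, start_i + duration_i).
Compute total resource usage per time slot:
  t=0: active resources = [], total = 0
  t=1: active resources = [], total = 0
  t=2: active resources = [], total = 0
  t=3: active resources = [], total = 0
  t=4: active resources = [], total = 0
  t=5: active resources = [4], total = 4
  t=6: active resources = [4], total = 4
  t=7: active resources = [4, 2], total = 6
  t=8: active resources = [4, 2, 4, 5], total = 15
  t=9: active resources = [4, 2, 4, 5], total = 15
  t=10: active resources = [4, 2, 4, 5], total = 15
  t=11: active resources = [2, 4, 5], total = 11
  t=12: active resources = [2, 4, 5], total = 11
  t=13: active resources = [5], total = 5
Peak resource demand = 15

15


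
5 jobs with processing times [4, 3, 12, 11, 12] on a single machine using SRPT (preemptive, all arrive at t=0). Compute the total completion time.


Since all jobs arrive at t=0, SRPT equals SPT ordering.
SPT order: [3, 4, 11, 12, 12]
Completion times:
  Job 1: p=3, C=3
  Job 2: p=4, C=7
  Job 3: p=11, C=18
  Job 4: p=12, C=30
  Job 5: p=12, C=42
Total completion time = 3 + 7 + 18 + 30 + 42 = 100

100


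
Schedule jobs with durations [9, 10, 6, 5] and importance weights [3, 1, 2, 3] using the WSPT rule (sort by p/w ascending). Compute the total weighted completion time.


Compute p/w ratios and sort ascending (WSPT): [(5, 3), (9, 3), (6, 2), (10, 1)]
Compute weighted completion times:
  Job (p=5,w=3): C=5, w*C=3*5=15
  Job (p=9,w=3): C=14, w*C=3*14=42
  Job (p=6,w=2): C=20, w*C=2*20=40
  Job (p=10,w=1): C=30, w*C=1*30=30
Total weighted completion time = 127

127


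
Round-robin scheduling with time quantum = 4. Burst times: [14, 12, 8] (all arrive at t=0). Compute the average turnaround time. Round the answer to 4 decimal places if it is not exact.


Time quantum = 4
Execution trace:
  J1 runs 4 units, time = 4
  J2 runs 4 units, time = 8
  J3 runs 4 units, time = 12
  J1 runs 4 units, time = 16
  J2 runs 4 units, time = 20
  J3 runs 4 units, time = 24
  J1 runs 4 units, time = 28
  J2 runs 4 units, time = 32
  J1 runs 2 units, time = 34
Finish times: [34, 32, 24]
Average turnaround = 90/3 = 30.0

30.0


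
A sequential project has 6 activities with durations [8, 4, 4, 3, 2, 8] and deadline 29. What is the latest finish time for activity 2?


LF(activity 2) = deadline - sum of successor durations
Successors: activities 3 through 6 with durations [4, 3, 2, 8]
Sum of successor durations = 17
LF = 29 - 17 = 12

12


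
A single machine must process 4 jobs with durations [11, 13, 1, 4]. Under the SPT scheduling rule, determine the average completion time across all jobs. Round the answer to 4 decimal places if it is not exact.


Sort jobs by processing time (SPT order): [1, 4, 11, 13]
Compute completion times sequentially:
  Job 1: processing = 1, completes at 1
  Job 2: processing = 4, completes at 5
  Job 3: processing = 11, completes at 16
  Job 4: processing = 13, completes at 29
Sum of completion times = 51
Average completion time = 51/4 = 12.75

12.75


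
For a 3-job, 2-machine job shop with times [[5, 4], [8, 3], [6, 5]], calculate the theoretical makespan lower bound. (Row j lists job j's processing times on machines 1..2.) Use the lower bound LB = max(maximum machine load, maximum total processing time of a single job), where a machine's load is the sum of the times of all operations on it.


Machine loads:
  Machine 1: 5 + 8 + 6 = 19
  Machine 2: 4 + 3 + 5 = 12
Max machine load = 19
Job totals:
  Job 1: 9
  Job 2: 11
  Job 3: 11
Max job total = 11
Lower bound = max(19, 11) = 19

19


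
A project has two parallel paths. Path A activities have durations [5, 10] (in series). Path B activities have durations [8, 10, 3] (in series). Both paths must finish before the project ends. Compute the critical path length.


Path A total = 5 + 10 = 15
Path B total = 8 + 10 + 3 = 21
Critical path = longest path = max(15, 21) = 21

21


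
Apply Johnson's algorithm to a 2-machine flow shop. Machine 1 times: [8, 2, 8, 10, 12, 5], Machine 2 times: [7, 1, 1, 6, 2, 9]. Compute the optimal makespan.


Apply Johnson's rule:
  Group 1 (a <= b): [(6, 5, 9)]
  Group 2 (a > b): [(1, 8, 7), (4, 10, 6), (5, 12, 2), (2, 2, 1), (3, 8, 1)]
Optimal job order: [6, 1, 4, 5, 2, 3]
Schedule:
  Job 6: M1 done at 5, M2 done at 14
  Job 1: M1 done at 13, M2 done at 21
  Job 4: M1 done at 23, M2 done at 29
  Job 5: M1 done at 35, M2 done at 37
  Job 2: M1 done at 37, M2 done at 38
  Job 3: M1 done at 45, M2 done at 46
Makespan = 46

46


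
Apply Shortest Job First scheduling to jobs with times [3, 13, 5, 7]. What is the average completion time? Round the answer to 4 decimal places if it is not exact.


SJF order (ascending): [3, 5, 7, 13]
Completion times:
  Job 1: burst=3, C=3
  Job 2: burst=5, C=8
  Job 3: burst=7, C=15
  Job 4: burst=13, C=28
Average completion = 54/4 = 13.5

13.5


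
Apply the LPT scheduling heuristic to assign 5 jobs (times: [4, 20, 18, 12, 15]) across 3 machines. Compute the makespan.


Sort jobs in decreasing order (LPT): [20, 18, 15, 12, 4]
Assign each job to the least loaded machine:
  Machine 1: jobs [20], load = 20
  Machine 2: jobs [18, 4], load = 22
  Machine 3: jobs [15, 12], load = 27
Makespan = max load = 27

27


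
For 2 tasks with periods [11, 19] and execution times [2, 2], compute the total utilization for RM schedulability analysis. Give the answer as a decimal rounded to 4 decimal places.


Compute individual utilizations (exact fractions):
  Task 1: C/T = 2/11 (approx. 0.1818)
  Task 2: C/T = 2/19 (approx. 0.1053)
Total utilization U = 2/11 + 2/19 = 60/209
Rounded to 4 decimal places: U = 0.2871
RM (Liu & Layland) bound for 2 tasks = 0.828427; compare with U = 60/209 (approx. 0.287081)
U <= bound, so schedulable by RM sufficient condition.

0.2871


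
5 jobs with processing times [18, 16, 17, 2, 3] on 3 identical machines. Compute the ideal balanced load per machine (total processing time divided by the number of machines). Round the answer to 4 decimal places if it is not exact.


Total processing time = 18 + 16 + 17 + 2 + 3 = 56
Number of machines = 3
Ideal balanced load = 56 / 3 = 18.6667

18.6667


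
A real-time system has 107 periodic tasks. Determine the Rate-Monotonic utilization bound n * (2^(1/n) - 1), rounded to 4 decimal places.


Compute 2^(1/107) = 1.0064990387
Subtract 1: 1.0064990387 - 1 = 0.0064990387
Multiply by n: 107 * 0.0064990387 = 0.6953971409
Round to 4 dp: 0.6954

0.6954


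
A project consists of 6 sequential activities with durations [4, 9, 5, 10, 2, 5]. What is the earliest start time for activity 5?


Activity 5 starts after activities 1 through 4 complete.
Predecessor durations: [4, 9, 5, 10]
ES = 4 + 9 + 5 + 10 = 28

28


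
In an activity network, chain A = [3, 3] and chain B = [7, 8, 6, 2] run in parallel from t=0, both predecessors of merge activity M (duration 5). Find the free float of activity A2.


ES(A2) = sum of predecessors on chain A = 3
EF(A2) = ES + duration = 3 + 3 = 6
Successor of A2 is M. ES(M) = max(sum(A), sum(B)) = max(6, 23) = 23
Free float = ES(successor) - EF(current) = 23 - 6 = 17

17


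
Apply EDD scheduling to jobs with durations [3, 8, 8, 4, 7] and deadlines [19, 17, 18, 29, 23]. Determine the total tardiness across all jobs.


Sort by due date (EDD order): [(8, 17), (8, 18), (3, 19), (7, 23), (4, 29)]
Compute completion times and tardiness:
  Job 1: p=8, d=17, C=8, tardiness=max(0,8-17)=0
  Job 2: p=8, d=18, C=16, tardiness=max(0,16-18)=0
  Job 3: p=3, d=19, C=19, tardiness=max(0,19-19)=0
  Job 4: p=7, d=23, C=26, tardiness=max(0,26-23)=3
  Job 5: p=4, d=29, C=30, tardiness=max(0,30-29)=1
Total tardiness = 4

4


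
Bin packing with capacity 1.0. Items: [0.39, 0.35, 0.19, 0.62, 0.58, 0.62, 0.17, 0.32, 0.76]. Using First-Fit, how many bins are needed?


Place items sequentially using First-Fit:
  Item 0.39 -> new Bin 1
  Item 0.35 -> Bin 1 (now 0.74)
  Item 0.19 -> Bin 1 (now 0.93)
  Item 0.62 -> new Bin 2
  Item 0.58 -> new Bin 3
  Item 0.62 -> new Bin 4
  Item 0.17 -> Bin 2 (now 0.79)
  Item 0.32 -> Bin 3 (now 0.9)
  Item 0.76 -> new Bin 5
Total bins used = 5

5


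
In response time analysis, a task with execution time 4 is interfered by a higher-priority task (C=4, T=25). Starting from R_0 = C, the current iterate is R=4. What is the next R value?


R_next = C + ceil(R_prev / T_hp) * C_hp
ceil(4 / 25) = ceil(0.16) = 1
Interference = 1 * 4 = 4
R_next = 4 + 4 = 8

8


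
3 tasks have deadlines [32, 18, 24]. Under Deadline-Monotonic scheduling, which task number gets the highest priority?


Sort tasks by relative deadline (ascending):
  Task 2: deadline = 18
  Task 3: deadline = 24
  Task 1: deadline = 32
Priority order (highest first): [2, 3, 1]
Highest priority task = 2

2


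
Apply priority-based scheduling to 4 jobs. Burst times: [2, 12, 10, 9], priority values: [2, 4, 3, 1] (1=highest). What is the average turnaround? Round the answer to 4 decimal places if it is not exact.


Sort by priority (ascending = highest first):
Order: [(1, 9), (2, 2), (3, 10), (4, 12)]
Completion times:
  Priority 1, burst=9, C=9
  Priority 2, burst=2, C=11
  Priority 3, burst=10, C=21
  Priority 4, burst=12, C=33
Average turnaround = 74/4 = 18.5

18.5


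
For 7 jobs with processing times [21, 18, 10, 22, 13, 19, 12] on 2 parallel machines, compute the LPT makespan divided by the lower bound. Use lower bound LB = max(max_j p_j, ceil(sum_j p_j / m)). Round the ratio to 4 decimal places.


LPT order: [22, 21, 19, 18, 13, 12, 10]
Machine loads after assignment: [53, 62]
LPT makespan = 62
Lower bound = max(max_job, ceil(total/2)) = max(22, 58) = 58
Ratio = 62 / 58 = 1.069

1.069


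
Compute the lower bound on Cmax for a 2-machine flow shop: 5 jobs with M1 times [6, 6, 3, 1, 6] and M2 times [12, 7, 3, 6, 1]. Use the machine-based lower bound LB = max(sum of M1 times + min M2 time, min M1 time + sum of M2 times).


LB1 = sum(M1 times) + min(M2 times) = 22 + 1 = 23
LB2 = min(M1 times) + sum(M2 times) = 1 + 29 = 30
Lower bound = max(LB1, LB2) = max(23, 30) = 30

30


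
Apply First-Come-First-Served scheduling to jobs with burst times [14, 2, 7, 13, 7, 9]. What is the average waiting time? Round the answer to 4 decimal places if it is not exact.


FCFS order (as given): [14, 2, 7, 13, 7, 9]
Waiting times:
  Job 1: wait = 0
  Job 2: wait = 14
  Job 3: wait = 16
  Job 4: wait = 23
  Job 5: wait = 36
  Job 6: wait = 43
Sum of waiting times = 132
Average waiting time = 132/6 = 22.0

22.0


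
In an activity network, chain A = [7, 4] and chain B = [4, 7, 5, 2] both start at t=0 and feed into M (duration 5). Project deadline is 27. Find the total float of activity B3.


Forward pass: ES(B3) = sum of predecessors on chain B = 11
EF = ES + duration = 11 + 5 = 16
Backward pass: LF(M) = deadline = 27; LS(M) = 27 - 5 = 22
LF(B3) = LS(M) - sum(successors on chain B) = 22 - 2 = 20
LS = LF - duration = 20 - 5 = 15
Total float = LS - ES = 15 - 11 = 4

4


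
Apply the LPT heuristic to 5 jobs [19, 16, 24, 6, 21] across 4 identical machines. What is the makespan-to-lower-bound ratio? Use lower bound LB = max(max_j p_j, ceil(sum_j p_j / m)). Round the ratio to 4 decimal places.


LPT order: [24, 21, 19, 16, 6]
Machine loads after assignment: [24, 21, 19, 22]
LPT makespan = 24
Lower bound = max(max_job, ceil(total/4)) = max(24, 22) = 24
Ratio = 24 / 24 = 1.0

1.0


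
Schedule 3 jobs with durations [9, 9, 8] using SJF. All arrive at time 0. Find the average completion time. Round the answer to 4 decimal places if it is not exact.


SJF order (ascending): [8, 9, 9]
Completion times:
  Job 1: burst=8, C=8
  Job 2: burst=9, C=17
  Job 3: burst=9, C=26
Average completion = 51/3 = 17.0

17.0


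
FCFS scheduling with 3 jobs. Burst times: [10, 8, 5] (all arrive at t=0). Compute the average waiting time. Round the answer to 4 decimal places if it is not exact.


FCFS order (as given): [10, 8, 5]
Waiting times:
  Job 1: wait = 0
  Job 2: wait = 10
  Job 3: wait = 18
Sum of waiting times = 28
Average waiting time = 28/3 = 9.3333

9.3333


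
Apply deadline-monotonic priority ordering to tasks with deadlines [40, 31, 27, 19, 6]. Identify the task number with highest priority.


Sort tasks by relative deadline (ascending):
  Task 5: deadline = 6
  Task 4: deadline = 19
  Task 3: deadline = 27
  Task 2: deadline = 31
  Task 1: deadline = 40
Priority order (highest first): [5, 4, 3, 2, 1]
Highest priority task = 5

5


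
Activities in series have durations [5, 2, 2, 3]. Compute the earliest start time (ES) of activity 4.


Activity 4 starts after activities 1 through 3 complete.
Predecessor durations: [5, 2, 2]
ES = 5 + 2 + 2 = 9

9


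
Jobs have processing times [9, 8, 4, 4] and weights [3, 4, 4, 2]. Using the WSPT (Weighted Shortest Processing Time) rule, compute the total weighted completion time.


Compute p/w ratios and sort ascending (WSPT): [(4, 4), (8, 4), (4, 2), (9, 3)]
Compute weighted completion times:
  Job (p=4,w=4): C=4, w*C=4*4=16
  Job (p=8,w=4): C=12, w*C=4*12=48
  Job (p=4,w=2): C=16, w*C=2*16=32
  Job (p=9,w=3): C=25, w*C=3*25=75
Total weighted completion time = 171

171


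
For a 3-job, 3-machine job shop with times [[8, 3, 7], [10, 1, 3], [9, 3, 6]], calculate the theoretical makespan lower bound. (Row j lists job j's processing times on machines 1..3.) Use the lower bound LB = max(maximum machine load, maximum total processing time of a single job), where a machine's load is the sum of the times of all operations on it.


Machine loads:
  Machine 1: 8 + 10 + 9 = 27
  Machine 2: 3 + 1 + 3 = 7
  Machine 3: 7 + 3 + 6 = 16
Max machine load = 27
Job totals:
  Job 1: 18
  Job 2: 14
  Job 3: 18
Max job total = 18
Lower bound = max(27, 18) = 27

27


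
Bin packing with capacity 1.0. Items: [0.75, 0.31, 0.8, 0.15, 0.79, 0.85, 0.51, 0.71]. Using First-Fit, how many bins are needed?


Place items sequentially using First-Fit:
  Item 0.75 -> new Bin 1
  Item 0.31 -> new Bin 2
  Item 0.8 -> new Bin 3
  Item 0.15 -> Bin 1 (now 0.9)
  Item 0.79 -> new Bin 4
  Item 0.85 -> new Bin 5
  Item 0.51 -> Bin 2 (now 0.82)
  Item 0.71 -> new Bin 6
Total bins used = 6

6


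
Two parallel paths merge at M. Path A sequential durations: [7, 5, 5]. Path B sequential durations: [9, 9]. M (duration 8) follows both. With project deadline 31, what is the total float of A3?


Forward pass: ES(A3) = sum of predecessors on chain A = 12
EF = ES + duration = 12 + 5 = 17
Backward pass: LF(M) = deadline = 31; LS(M) = 31 - 8 = 23
LF(A3) = LS(M) - sum(successors on chain A) = 23 - 0 = 23
LS = LF - duration = 23 - 5 = 18
Total float = LS - ES = 18 - 12 = 6

6


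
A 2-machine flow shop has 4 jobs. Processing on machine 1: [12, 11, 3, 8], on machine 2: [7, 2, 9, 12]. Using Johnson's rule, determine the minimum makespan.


Apply Johnson's rule:
  Group 1 (a <= b): [(3, 3, 9), (4, 8, 12)]
  Group 2 (a > b): [(1, 12, 7), (2, 11, 2)]
Optimal job order: [3, 4, 1, 2]
Schedule:
  Job 3: M1 done at 3, M2 done at 12
  Job 4: M1 done at 11, M2 done at 24
  Job 1: M1 done at 23, M2 done at 31
  Job 2: M1 done at 34, M2 done at 36
Makespan = 36

36


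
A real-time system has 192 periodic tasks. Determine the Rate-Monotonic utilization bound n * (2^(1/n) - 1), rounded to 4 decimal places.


Compute 2^(1/192) = 1.0036166660
Subtract 1: 1.0036166660 - 1 = 0.0036166660
Multiply by n: 192 * 0.0036166660 = 0.6943998720
Round to 4 dp: 0.6944

0.6944


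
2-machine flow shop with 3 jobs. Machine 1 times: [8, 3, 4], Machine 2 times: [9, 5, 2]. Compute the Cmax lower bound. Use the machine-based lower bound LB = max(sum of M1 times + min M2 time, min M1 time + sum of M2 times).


LB1 = sum(M1 times) + min(M2 times) = 15 + 2 = 17
LB2 = min(M1 times) + sum(M2 times) = 3 + 16 = 19
Lower bound = max(LB1, LB2) = max(17, 19) = 19

19


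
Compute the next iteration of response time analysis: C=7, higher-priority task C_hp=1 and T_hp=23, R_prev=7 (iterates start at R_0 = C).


R_next = C + ceil(R_prev / T_hp) * C_hp
ceil(7 / 23) = ceil(0.3043) = 1
Interference = 1 * 1 = 1
R_next = 7 + 1 = 8

8


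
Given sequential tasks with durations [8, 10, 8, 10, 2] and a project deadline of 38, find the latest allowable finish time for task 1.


LF(activity 1) = deadline - sum of successor durations
Successors: activities 2 through 5 with durations [10, 8, 10, 2]
Sum of successor durations = 30
LF = 38 - 30 = 8

8
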